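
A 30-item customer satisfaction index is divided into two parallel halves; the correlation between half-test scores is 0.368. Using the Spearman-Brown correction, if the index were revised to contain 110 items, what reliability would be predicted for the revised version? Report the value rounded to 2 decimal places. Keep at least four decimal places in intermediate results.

0.81

Full-test reliability from the split-half r: r_full = 2(0.368)/(1 + 0.368) = 0.5380
Length factor from 30 to 110 items: n = 110/30 = 3.6667
r_new = n·r_full / (1 + (n − 1)·r_full) = 1.9727 / 2.4347 ≈ 0.8102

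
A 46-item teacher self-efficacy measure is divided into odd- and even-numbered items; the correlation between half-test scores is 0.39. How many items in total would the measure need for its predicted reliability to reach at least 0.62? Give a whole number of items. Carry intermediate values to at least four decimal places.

59

r_full = 2(0.39)/(1 + 0.39) = 0.5612
Solve Spearman-Brown for n: n = 0.62(1 − 0.5612) / [0.5612(1 − 0.62)] = 1.2757
Required items = 1.2757 × 46 = 58.68, so 59 items.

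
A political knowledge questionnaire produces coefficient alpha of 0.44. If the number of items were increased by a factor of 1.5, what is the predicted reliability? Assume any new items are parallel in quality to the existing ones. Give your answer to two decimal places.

0.54

Spearman-Brown: r_new = n·r / (1 + (n − 1)·r)
r_new = 1.5·0.44 / [1 + (1.5 − 1)·0.44]
     = 0.6600 / 1.2200 = 0.5410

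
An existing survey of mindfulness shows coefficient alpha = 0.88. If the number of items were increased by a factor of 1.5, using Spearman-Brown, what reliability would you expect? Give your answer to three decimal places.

0.917

r_new = (1.5 × 0.88) / (1 + (1.5 − 1) × 0.88)
r_new = 1.3200 / 1.4400 ≈ 0.9167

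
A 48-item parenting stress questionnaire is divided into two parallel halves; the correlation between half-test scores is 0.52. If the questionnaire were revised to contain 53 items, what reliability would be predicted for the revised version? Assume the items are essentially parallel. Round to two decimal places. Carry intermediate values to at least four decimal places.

0.71

Spearman-Brown correction (n = 2): r_full = 2·0.52/(1 + 0.52) = 0.6842
Length factor from 48 to 53 items: n = 53/48 = 1.1042
r_new = n·r_full / (1 + (n − 1)·r_full) = 0.7555 / 1.0713 ≈ 0.7052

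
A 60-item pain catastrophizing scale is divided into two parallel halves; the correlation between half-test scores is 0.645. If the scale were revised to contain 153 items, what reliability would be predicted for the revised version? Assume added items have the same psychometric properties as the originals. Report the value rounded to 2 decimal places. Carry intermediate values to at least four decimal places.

0.90

Full-test reliability from the split-half r: r_full = 2(0.645)/(1 + 0.645) = 0.7842
Then adjust to 153 items: n = 153/60 = 2.5500
r_new = n·r_full / (1 + (n − 1)·r_full) = 1.9997 / 2.2155 ≈ 0.9026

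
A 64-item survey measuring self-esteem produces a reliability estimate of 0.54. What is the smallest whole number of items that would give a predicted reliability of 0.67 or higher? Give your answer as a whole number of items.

Spearman-Brown solved for the length factor n:
n = r*(1 − r) / [ r (1 − r*) ]
n = 0.67(1 − 0.54) / [0.54(1 − 0.67)]
n = 0.3082 / 0.1782 ≈ 1.7295
So the test needs 1.7295 × 64 ≈ 110.69 items; rounding up, 111.

111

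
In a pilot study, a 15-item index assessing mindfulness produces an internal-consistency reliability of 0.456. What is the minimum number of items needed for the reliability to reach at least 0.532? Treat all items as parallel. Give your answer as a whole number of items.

Invert Spearman-Brown to solve for n:
n = r_target (1 − r_old) / [ r_old (1 − r_target) ]
n = 0.532 × (1 − 0.456) / [ 0.456 × (1 − 0.532) ]
  = 0.289408 / 0.213408 = 1.3561
Items needed = n × 15 = 1.3561 × 15 ≈ 20.34 → round up to 21

21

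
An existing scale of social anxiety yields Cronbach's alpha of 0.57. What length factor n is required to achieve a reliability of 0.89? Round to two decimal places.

Invert Spearman-Brown to solve for n:
n = r*(1 − r) / [ r (1 − r*) ]
n = 0.89(1 − 0.57) / [0.57(1 − 0.89)]
  = 0.3827 / 0.0627 = 6.1037

6.10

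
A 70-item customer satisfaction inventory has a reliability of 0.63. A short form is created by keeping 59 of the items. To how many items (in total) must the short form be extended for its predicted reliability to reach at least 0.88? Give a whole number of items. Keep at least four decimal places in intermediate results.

First, r for the 59-item form: n = 59/70 = 0.8429, so r_59 = 0.8429·0.63/(1 + (0.8429 − 1)·0.63) = 0.5894
Then solve for n' with r_old = 0.5894, r_target = 0.88: n' = 0.88(1 − 0.5894)/[0.5894(1 − 0.88)] = 5.1087
Items = 5.1087 × 59 ≈ 301.41 → 302

302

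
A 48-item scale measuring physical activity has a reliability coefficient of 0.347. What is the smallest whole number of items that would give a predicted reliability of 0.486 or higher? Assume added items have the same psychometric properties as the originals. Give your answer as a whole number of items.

86

Spearman-Brown solved for the length factor n:
n = r*(1 − r) / [ r (1 − r*) ]
n = [0.486 × 0.653] / [0.347 × 0.514]
n = 0.317358 / 0.178358 ≈ 1.7793
So the test needs 1.7793 × 48 ≈ 85.41 items; rounding up, 86.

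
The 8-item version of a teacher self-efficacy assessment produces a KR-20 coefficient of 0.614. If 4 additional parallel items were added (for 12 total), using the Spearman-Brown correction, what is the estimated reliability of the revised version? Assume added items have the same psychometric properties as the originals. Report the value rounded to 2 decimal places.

The new length is 12/8 = 1.5 times the old.
Spearman-Brown: r_new = n·r / (1 + (n − 1)·r)
r_new = (1.5 × 0.614) / (1 + (1.5 − 1) × 0.614)
r_new = 0.9210 / 1.3070 ≈ 0.7047

0.70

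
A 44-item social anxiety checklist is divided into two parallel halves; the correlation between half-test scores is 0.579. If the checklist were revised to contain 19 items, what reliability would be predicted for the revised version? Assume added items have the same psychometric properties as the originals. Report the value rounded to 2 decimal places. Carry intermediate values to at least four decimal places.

Spearman-Brown correction (n = 2): r_full = 2·0.579/(1 + 0.579) = 0.7334
Then adjust to 19 items: n = 19/44 = 0.4318
r_new = n·r_full / (1 + (n − 1)·r_full) = 0.3167 / 0.5833 ≈ 0.5429

0.54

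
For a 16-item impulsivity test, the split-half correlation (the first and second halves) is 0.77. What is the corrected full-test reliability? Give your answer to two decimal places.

0.87

Apply the Spearman-Brown correction with n = 2:
r_full = 2(0.77) / (1 + 0.77)
       = 1.5400 / 1.7700 = 0.8701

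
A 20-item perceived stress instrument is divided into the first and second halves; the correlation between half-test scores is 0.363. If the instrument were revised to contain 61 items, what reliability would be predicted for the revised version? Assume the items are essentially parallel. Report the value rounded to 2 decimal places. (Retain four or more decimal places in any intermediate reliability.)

First correct the split-half correlation to full-test reliability: r_full = 2 × 0.363 / (1 + 0.363) ≈ 0.5326
Length factor from 20 to 61 items: n = 61/20 = 3.0500
r_new = n·r_full / (1 + (n − 1)·r_full) = 1.6244 / 2.0918 ≈ 0.7766

0.78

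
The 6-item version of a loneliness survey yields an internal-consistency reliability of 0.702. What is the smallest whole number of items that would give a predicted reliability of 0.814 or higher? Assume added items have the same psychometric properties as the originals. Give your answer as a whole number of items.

12

n = 0.814(1 − 0.702) / [0.702(1 − 0.814)]
n = 0.242572 / 0.130572 ≈ 1.8578
So the test needs 1.8578 × 6 ≈ 11.15 items; rounding up, 12.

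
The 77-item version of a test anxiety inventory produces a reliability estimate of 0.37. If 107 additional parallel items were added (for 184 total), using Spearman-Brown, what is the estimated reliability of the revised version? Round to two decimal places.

n = 184/77 = 2.3896
Spearman-Brown: r_new = n·r / (1 + (n − 1)·r)
r_new = (2.3896 × 0.37) / (1 + (2.3896 − 1) × 0.37)
r_new = 0.8842 / 1.5142 ≈ 0.5839

0.58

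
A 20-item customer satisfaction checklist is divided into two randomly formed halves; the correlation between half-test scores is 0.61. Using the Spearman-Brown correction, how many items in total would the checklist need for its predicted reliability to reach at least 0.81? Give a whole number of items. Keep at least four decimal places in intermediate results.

Corrected full-test reliability: r_full = 2 × 0.61 / (1 + 0.61) ≈ 0.7578
Solve Spearman-Brown for n: n = 0.81(1 − 0.7578) / [0.7578(1 − 0.81)] = 1.3625
Required items = 1.3625 × 20 = 27.25, so 28 items.

28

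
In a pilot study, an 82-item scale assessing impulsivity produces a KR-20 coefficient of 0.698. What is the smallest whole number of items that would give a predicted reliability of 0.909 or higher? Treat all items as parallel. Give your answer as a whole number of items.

355

n = 0.909 × (1 − 0.698) / [ 0.698 × (1 − 0.909) ]
n = 0.274518 / 0.063518 ≈ 4.3219
So the test needs 4.3219 × 82 ≈ 354.40 items; rounding up, 355.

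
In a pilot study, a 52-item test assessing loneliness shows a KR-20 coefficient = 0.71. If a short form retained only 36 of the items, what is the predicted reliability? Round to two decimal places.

Length ratio n = 36/52 = 0.6923
Spearman-Brown: r_new = n·r / (1 + (n − 1)·r)
r_new = 0.6923·0.71 / [1 + (0.6923 − 1)·0.71]
r_new = 0.4915 / 0.7815 ≈ 0.6289

0.63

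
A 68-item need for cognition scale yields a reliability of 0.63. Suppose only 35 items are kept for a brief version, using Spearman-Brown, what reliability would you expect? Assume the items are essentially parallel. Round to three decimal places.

n = 35/68 = 0.5147
r_new = 0.5147·0.63 / [1 + (0.5147 − 1)·0.63]
r_new = 0.3243 / 0.6943 ≈ 0.4671

0.467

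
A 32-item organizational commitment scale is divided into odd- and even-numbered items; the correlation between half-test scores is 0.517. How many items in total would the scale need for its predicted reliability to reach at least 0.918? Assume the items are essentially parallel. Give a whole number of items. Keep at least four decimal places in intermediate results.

168

Corrected full-test reliability: r_full = 2 × 0.517 / (1 + 0.517) ≈ 0.6816
n = r_tgt(1 − r_full) / [r_full(1 − r_tgt)] = 0.918 × 0.3184 / (0.6816 × 0.082) ≈ 5.2296
Required items = 5.2296 × 32 = 167.35, so 168 items.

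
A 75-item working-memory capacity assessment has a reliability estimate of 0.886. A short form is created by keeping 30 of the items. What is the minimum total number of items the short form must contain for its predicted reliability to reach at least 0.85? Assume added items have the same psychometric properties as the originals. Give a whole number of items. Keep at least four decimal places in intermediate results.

Short-form reliability: n = 30/75 = 0.4000; r_30 = n·r/(1+(n−1)r) ≈ 0.7566
Then solve for n' with r_old = 0.7566, r_target = 0.85: n' = 0.85(1 − 0.7566)/[0.7566(1 − 0.85)] = 1.8230
Total items = 1.8230 × 30 = 54.69, rounded up to 55.

55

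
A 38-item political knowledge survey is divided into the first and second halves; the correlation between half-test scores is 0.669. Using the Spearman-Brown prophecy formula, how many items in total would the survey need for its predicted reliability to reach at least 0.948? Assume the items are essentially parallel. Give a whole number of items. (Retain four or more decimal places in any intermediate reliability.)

Corrected full-test reliability: r_full = 2 × 0.669 / (1 + 0.669) ≈ 0.8017
n = r_tgt(1 − r_full) / [r_full(1 − r_tgt)] = 0.948 × 0.1983 / (0.8017 × 0.052) ≈ 4.5094
Items = 4.5094 × 38 ≈ 171.36 → 172

172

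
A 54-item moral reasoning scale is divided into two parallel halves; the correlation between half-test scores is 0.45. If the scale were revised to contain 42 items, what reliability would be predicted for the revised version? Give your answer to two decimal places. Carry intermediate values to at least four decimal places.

Full-test reliability from the split-half r: r_full = 2(0.45)/(1 + 0.45) = 0.6207
Length factor from 54 to 42 items: n = 42/54 = 0.7778
r_new = n·r_full / (1 + (n − 1)·r_full) = 0.4828 / 0.8621 ≈ 0.5600

0.56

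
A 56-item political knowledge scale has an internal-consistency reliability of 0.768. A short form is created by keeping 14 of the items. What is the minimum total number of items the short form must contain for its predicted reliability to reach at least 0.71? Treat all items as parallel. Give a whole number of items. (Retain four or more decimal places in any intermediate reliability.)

First, r for the 14-item form: n = 14/56 = 0.2500, so r_14 = 0.2500·0.768/(1 + (0.2500 − 1)·0.768) = 0.4528
Then solve for n' with r_old = 0.4528, r_target = 0.71: n' = 0.71(1 − 0.4528)/[0.4528(1 − 0.71)] = 2.9587
Total items = 2.9587 × 14 = 41.42, rounded up to 42.

42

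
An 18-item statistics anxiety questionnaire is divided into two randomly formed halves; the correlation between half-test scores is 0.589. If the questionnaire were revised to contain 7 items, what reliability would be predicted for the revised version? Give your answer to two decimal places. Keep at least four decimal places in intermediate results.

0.53

Spearman-Brown correction (n = 2): r_full = 2·0.589/(1 + 0.589) = 0.7413
Then adjust to 7 items: n = 7/18 = 0.3889
r_new = n·r_full / (1 + (n − 1)·r_full) = 0.2883 / 0.5470 ≈ 0.5271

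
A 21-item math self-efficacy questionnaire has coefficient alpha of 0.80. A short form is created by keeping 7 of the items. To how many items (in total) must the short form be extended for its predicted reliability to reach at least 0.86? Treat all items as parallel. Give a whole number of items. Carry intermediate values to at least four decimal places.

Short-form reliability: n = 7/21 = 0.3333; r_7 = n·r/(1+(n−1)r) ≈ 0.5714
Length factor from the short form to reach 0.86: n' = 0.86(1 − 0.5714) / [0.5714(1 − 0.86)] ≈ 4.6077
Items = 4.6077 × 7 ≈ 32.25 → 33

33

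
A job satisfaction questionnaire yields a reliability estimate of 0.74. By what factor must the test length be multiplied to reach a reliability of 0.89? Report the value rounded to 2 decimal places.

n = 0.89 × (1 − 0.74) / [ 0.74 × (1 − 0.89) ]
  = 0.2314 / 0.0814 = 2.8428

2.84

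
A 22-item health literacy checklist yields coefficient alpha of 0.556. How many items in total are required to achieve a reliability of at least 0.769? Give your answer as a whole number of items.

59

Spearman-Brown solved for the length factor n:
n = r_target (1 − r_old) / [ r_old (1 − r_target) ]
n = [0.769 × 0.444] / [0.556 × 0.231]
  = 0.341436 / 0.128436 = 2.6584
2.6584 × 22 = 58.48 → 59 items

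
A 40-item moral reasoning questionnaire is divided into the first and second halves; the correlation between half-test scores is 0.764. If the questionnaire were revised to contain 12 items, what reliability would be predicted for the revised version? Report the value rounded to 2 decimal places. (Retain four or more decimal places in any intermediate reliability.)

0.66

Spearman-Brown correction (n = 2): r_full = 2·0.764/(1 + 0.764) = 0.8662
Length factor from 40 to 12 items: n = 12/40 = 0.3000
r_new = n·r_full / (1 + (n − 1)·r_full) = 0.2599 / 0.3937 ≈ 0.6601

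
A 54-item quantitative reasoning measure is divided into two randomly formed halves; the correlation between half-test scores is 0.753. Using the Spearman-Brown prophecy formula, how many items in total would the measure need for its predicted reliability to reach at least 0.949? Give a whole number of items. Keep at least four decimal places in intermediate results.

r_full = 2(0.753)/(1 + 0.753) = 0.8591
Solve Spearman-Brown for n: n = 0.949(1 − 0.8591) / [0.8591(1 − 0.949)] = 3.0519
Items = 3.0519 × 54 ≈ 164.80 → 165

165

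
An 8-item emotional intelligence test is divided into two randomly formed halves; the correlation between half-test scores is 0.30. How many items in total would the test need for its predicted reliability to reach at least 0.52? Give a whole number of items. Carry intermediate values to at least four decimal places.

11

r_full = 2(0.30)/(1 + 0.30) = 0.4615
n = r_tgt(1 − r_full) / [r_full(1 − r_tgt)] = 0.52 × 0.5385 / (0.4615 × 0.48) ≈ 1.2641
Required items = 1.2641 × 8 = 10.11, so 11 items.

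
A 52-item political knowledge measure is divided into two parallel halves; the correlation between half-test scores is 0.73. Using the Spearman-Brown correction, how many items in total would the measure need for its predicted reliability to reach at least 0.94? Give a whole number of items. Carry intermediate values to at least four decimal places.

151

Corrected full-test reliability: r_full = 2 × 0.73 / (1 + 0.73) ≈ 0.8439
n = r_tgt(1 − r_full) / [r_full(1 − r_tgt)] = 0.94 × 0.1561 / (0.8439 × 0.06) ≈ 2.8979
Required items = 2.8979 × 52 = 150.69, so 151 items.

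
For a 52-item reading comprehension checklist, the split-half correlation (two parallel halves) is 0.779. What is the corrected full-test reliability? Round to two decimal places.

0.88

r_full = 2(0.779) / (1 + 0.779)
       = 1.5580 / 1.7790 = 0.8758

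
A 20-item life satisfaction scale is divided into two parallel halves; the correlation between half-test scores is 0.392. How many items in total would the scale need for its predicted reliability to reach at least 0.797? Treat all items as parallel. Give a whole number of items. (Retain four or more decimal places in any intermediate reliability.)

Corrected full-test reliability: r_full = 2 × 0.392 / (1 + 0.392) ≈ 0.5632
Solve Spearman-Brown for n: n = 0.797(1 − 0.5632) / [0.5632(1 − 0.797)] = 3.0450
Items = 3.0450 × 20 ≈ 60.90 → 61

61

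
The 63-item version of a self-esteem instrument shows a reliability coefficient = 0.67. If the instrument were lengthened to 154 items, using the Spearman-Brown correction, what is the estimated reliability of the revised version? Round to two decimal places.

n = 154/63 = 2.4444
r_new = (2.4444 × 0.67) / (1 + (2.4444 − 1) × 0.67)
     = 1.6377 / 1.9677 = 0.8323

0.83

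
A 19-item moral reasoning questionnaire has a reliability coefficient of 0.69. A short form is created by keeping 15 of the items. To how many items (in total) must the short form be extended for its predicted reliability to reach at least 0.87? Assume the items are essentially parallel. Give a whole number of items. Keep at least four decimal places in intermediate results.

58

First, r for the 15-item form: n = 15/19 = 0.7895, so r_15 = 0.7895·0.69/(1 + (0.7895 − 1)·0.69) = 0.6373
Then solve for n' with r_old = 0.6373, r_target = 0.87: n' = 0.87(1 − 0.6373)/[0.6373(1 − 0.87)] = 3.8087
Total items = 3.8087 × 15 = 57.13, rounded up to 58.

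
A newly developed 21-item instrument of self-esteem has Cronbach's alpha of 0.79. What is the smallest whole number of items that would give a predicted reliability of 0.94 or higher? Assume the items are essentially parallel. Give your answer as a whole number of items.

88

Invert Spearman-Brown to solve for n:
n = r*(1 − r) / [ r (1 − r*) ]
n = 0.94(1 − 0.79) / [0.79(1 − 0.94)]
  = 0.1974 / 0.0474 = 4.1646
Items needed = n × 21 = 4.1646 × 21 ≈ 87.46 → round up to 88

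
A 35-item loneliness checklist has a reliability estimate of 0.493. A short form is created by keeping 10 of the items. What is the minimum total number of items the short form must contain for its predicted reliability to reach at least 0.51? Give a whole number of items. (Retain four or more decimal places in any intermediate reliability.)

38

First, r for the 10-item form: n = 10/35 = 0.2857, so r_10 = 0.2857·0.493/(1 + (0.2857 − 1)·0.493) = 0.2174
Then solve for n' with r_old = 0.2174, r_target = 0.51: n' = 0.51(1 − 0.2174)/[0.2174(1 − 0.51)] = 3.7467
Total items = 3.7467 × 10 = 37.47, rounded up to 38.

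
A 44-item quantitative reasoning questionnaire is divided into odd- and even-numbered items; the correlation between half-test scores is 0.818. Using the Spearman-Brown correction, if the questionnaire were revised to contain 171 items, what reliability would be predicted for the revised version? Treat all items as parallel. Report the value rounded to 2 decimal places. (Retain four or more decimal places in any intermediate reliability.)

0.97

First correct the split-half correlation to full-test reliability: r_full = 2 × 0.818 / (1 + 0.818) ≈ 0.8999
Then adjust to 171 items: n = 171/44 = 3.8864
r_new = n·r_full / (1 + (n − 1)·r_full) = 3.4974 / 3.5975 ≈ 0.9722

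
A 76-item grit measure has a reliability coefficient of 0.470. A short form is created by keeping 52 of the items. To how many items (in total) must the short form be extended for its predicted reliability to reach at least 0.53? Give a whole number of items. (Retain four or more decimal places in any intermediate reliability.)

Short-form reliability: n = 52/76 = 0.6842; r_52 = n·r/(1+(n−1)r) ≈ 0.3776
Then solve for n' with r_old = 0.3776, r_target = 0.53: n' = 0.53(1 − 0.3776)/[0.3776(1 − 0.53)] = 1.8587
Total items = 1.8587 × 52 = 96.65, rounded up to 97.

97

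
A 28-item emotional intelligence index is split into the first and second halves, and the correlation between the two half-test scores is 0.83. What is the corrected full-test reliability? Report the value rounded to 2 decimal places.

The full test is twice the length of either half (n = 2).
r_full = 2(0.83) / (1 + 0.83)
r_full = 1.6600 / 1.8300 ≈ 0.9071

0.91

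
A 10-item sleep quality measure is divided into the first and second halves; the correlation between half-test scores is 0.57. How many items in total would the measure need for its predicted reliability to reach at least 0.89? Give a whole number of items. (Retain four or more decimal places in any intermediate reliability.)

31

Corrected full-test reliability: r_full = 2 × 0.57 / (1 + 0.57) ≈ 0.7261
Solve Spearman-Brown for n: n = 0.89(1 − 0.7261) / [0.7261(1 − 0.89)] = 3.0521
Required items = 3.0521 × 10 = 30.52, so 31 items.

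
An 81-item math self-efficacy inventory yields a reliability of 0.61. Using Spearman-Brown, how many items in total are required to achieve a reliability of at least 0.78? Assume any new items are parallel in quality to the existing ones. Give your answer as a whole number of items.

Rearranging the Spearman-Brown formula for n,
n = r*(1 − r) / [ r (1 − r*) ]
n = 0.78 × (1 − 0.61) / [ 0.61 × (1 − 0.78) ]
n = 0.3042 / 0.1342 ≈ 2.2668
Items needed = n × 81 = 2.2668 × 81 ≈ 183.61 → round up to 184

184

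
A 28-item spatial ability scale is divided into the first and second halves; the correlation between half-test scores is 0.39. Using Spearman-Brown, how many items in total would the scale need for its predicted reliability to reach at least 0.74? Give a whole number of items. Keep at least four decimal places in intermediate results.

63

Corrected full-test reliability: r_full = 2 × 0.39 / (1 + 0.39) ≈ 0.5612
Solve Spearman-Brown for n: n = 0.74(1 − 0.5612) / [0.5612(1 − 0.74)] = 2.2254
Required items = 2.2254 × 28 = 62.31, so 63 items.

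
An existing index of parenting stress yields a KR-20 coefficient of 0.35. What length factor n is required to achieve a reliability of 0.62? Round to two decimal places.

3.03

Spearman-Brown solved for the length factor n:
n = r_target (1 − r_old) / [ r_old (1 − r_target) ]
n = [0.62 × 0.65] / [0.35 × 0.38]
n = 0.4030 / 0.1330 ≈ 3.0301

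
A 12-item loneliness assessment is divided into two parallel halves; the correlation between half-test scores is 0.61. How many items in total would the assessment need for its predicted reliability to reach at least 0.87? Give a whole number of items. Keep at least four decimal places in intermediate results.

26

r_full = 2(0.61)/(1 + 0.61) = 0.7578
Solve Spearman-Brown for n: n = 0.87(1 − 0.7578) / [0.7578(1 − 0.87)] = 2.1389
Items = 2.1389 × 12 ≈ 25.67 → 26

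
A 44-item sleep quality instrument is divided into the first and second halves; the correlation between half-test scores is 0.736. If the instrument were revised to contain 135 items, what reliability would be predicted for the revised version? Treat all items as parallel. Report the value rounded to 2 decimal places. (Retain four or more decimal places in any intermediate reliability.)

Full-test reliability from the split-half r: r_full = 2(0.736)/(1 + 0.736) = 0.8479
Then adjust to 135 items: n = 135/44 = 3.0682
r_new = n·r_full / (1 + (n − 1)·r_full) = 2.6015 / 2.7536 ≈ 0.9448

0.94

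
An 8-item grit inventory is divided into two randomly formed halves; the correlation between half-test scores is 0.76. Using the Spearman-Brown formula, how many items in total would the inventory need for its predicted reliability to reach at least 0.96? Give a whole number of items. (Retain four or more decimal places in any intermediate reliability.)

r_full = 2(0.76)/(1 + 0.76) = 0.8636
Solve Spearman-Brown for n: n = 0.96(1 − 0.8636) / [0.8636(1 − 0.96)] = 3.7906
Required items = 3.7906 × 8 = 30.32, so 31 items.

31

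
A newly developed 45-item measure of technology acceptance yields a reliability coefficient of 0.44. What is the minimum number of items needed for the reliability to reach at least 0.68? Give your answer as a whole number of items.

n = 0.68 × (1 − 0.44) / [ 0.44 × (1 − 0.68) ]
  = 0.3808 / 0.1408 = 2.7045
Items needed = n × 45 = 2.7045 × 45 ≈ 121.70 → round up to 122

122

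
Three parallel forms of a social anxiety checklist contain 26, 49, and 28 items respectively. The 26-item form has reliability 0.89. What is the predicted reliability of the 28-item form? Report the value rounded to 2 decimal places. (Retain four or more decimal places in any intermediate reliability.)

0.90

Only the ratio of lengths matters: n = 28/26 = 1.0769
r_{28} = n·r / (1 + (n − 1)·r) = 0.9584 / 1.0684 ≈ 0.8970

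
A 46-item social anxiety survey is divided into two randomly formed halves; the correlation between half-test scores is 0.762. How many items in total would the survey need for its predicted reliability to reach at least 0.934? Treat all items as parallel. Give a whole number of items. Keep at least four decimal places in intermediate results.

102

r_full = 2(0.762)/(1 + 0.762) = 0.8649
n = r_tgt(1 − r_full) / [r_full(1 − r_tgt)] = 0.934 × 0.1351 / (0.8649 × 0.066) ≈ 2.2105
Items = 2.2105 × 46 ≈ 101.68 → 102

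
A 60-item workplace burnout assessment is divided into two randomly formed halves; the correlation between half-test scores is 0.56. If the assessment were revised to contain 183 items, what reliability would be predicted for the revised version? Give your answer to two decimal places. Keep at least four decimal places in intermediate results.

Spearman-Brown correction (n = 2): r_full = 2·0.56/(1 + 0.56) = 0.7179
Length factor from 60 to 183 items: n = 183/60 = 3.0500
r_new = n·r_full / (1 + (n − 1)·r_full) = 2.1896 / 2.4717 ≈ 0.8859

0.89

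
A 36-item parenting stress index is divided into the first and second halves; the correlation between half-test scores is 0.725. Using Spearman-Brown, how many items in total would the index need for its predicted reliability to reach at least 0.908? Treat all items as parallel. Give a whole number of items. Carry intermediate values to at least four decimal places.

Corrected full-test reliability: r_full = 2 × 0.725 / (1 + 0.725) ≈ 0.8406
n = r_tgt(1 − r_full) / [r_full(1 − r_tgt)] = 0.908 × 0.1594 / (0.8406 × 0.092) ≈ 1.8715
Required items = 1.8715 × 36 = 67.37, so 68 items.

68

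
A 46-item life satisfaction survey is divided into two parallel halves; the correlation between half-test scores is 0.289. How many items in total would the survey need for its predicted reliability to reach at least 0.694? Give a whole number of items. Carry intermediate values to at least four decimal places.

129

Corrected full-test reliability: r_full = 2 × 0.289 / (1 + 0.289) ≈ 0.4484
n = r_tgt(1 − r_full) / [r_full(1 − r_tgt)] = 0.694 × 0.5516 / (0.4484 × 0.306) ≈ 2.7900
Required items = 2.7900 × 46 = 128.34, so 129 items.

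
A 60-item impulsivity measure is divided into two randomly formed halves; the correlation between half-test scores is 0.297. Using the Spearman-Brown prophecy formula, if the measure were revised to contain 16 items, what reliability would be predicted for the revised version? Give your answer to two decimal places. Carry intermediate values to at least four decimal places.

0.18

Full-test reliability from the split-half r: r_full = 2(0.297)/(1 + 0.297) = 0.4580
Length factor from 60 to 16 items: n = 16/60 = 0.2667
r_new = n·r_full / (1 + (n − 1)·r_full) = 0.1221 / 0.6641 ≈ 0.1839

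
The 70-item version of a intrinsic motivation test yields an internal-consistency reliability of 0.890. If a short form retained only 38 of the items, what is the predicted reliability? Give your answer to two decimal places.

The new length is 38/70 = 0.5429 times the old.
r_new = 0.5429·0.890 / [1 + (0.5429 − 1)·0.890]
r_new = 0.4832 / 0.5932 ≈ 0.8146

0.81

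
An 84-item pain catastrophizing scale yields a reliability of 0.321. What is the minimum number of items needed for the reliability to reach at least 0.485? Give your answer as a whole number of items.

168

Rearranging the Spearman-Brown formula for n,
n = r*(1 − r) / [ r (1 − r*) ]
n = [0.485 × 0.679] / [0.321 × 0.515]
n = 0.329315 / 0.165315 ≈ 1.9920
1.9920 × 84 = 167.33 → 168 items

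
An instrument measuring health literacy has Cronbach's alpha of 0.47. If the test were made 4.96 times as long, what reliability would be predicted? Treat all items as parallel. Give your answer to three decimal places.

r_new = 4.96·0.47 / [1 + (4.96 − 1)·0.47]
     = 2.3312 / 2.8612 = 0.8148

0.815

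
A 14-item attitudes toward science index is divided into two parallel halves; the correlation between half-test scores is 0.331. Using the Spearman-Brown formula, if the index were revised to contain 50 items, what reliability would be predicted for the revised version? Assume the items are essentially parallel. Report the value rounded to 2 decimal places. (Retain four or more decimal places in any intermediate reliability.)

Full-test reliability from the split-half r: r_full = 2(0.331)/(1 + 0.331) = 0.4974
Then adjust to 50 items: n = 50/14 = 3.5714
r_new = n·r_full / (1 + (n − 1)·r_full) = 1.7764 / 2.2790 ≈ 0.7795

0.78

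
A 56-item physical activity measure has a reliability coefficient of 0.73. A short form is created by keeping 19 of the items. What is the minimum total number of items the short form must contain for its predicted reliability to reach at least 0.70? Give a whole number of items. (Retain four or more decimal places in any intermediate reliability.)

First, r for the 19-item form: n = 19/56 = 0.3393, so r_19 = 0.3393·0.73/(1 + (0.3393 − 1)·0.73) = 0.4785
Length factor from the short form to reach 0.70: n' = 0.70(1 − 0.4785) / [0.4785(1 − 0.70)] ≈ 2.5430
Items = 2.5430 × 19 ≈ 48.32 → 49

49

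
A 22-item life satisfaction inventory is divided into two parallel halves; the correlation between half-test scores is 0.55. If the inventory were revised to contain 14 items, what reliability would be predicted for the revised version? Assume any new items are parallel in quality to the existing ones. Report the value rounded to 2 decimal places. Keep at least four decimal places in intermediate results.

0.61

First correct the split-half correlation to full-test reliability: r_full = 2 × 0.55 / (1 + 0.55) ≈ 0.7097
Then adjust to 14 items: n = 14/22 = 0.6364
r_new = n·r_full / (1 + (n − 1)·r_full) = 0.4517 / 0.7420 ≈ 0.6088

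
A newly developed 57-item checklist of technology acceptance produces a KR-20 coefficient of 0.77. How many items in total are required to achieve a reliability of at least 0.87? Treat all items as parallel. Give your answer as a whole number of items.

114

n = [0.87 × 0.23] / [0.77 × 0.13]
n = 0.2001 / 0.1001 ≈ 1.9990
Items needed = n × 57 = 1.9990 × 57 ≈ 113.94 → round up to 114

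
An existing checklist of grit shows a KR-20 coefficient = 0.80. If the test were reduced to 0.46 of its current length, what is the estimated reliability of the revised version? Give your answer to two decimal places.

0.65

Spearman-Brown: r_new = n·r / (1 + (n − 1)·r)
r_new = 0.46·0.80 / [1 + (0.46 − 1)·0.80]
     = 0.3680 / 0.5680 = 0.6479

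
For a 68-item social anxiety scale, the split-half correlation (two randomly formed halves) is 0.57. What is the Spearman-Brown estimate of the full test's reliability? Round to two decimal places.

0.73

Apply the Spearman-Brown correction with n = 2:
r_full = 2(0.57) / (1 + 0.57)
       = 1.1400 / 1.5700 = 0.7261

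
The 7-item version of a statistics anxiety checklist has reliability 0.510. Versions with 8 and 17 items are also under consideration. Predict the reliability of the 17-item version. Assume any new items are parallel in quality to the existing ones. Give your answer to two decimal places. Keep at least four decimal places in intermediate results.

The 8-item form is not needed; work directly from the 7-item form with n = 17/7 = 2.4286.
r_{17} = n·r / (1 + (n − 1)·r) = 1.2386 / 1.7286 ≈ 0.7165

0.72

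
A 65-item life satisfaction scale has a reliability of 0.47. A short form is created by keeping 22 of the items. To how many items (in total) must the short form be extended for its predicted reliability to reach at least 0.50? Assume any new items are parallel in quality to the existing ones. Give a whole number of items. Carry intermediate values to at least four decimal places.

Short-form reliability: n = 22/65 = 0.3385; r_22 = n·r/(1+(n−1)r) ≈ 0.2309
Length factor from the short form to reach 0.50: n' = 0.50(1 − 0.2309) / [0.2309(1 − 0.50)] ≈ 3.3309
Items = 3.3309 × 22 ≈ 73.28 → 74

74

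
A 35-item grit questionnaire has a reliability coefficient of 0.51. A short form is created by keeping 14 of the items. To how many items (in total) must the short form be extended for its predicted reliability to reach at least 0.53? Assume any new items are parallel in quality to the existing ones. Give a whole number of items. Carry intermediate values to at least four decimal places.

First, r for the 14-item form: n = 14/35 = 0.4000, so r_14 = 0.4000·0.51/(1 + (0.4000 − 1)·0.51) = 0.2939
Length factor from the short form to reach 0.53: n' = 0.53(1 − 0.2939) / [0.2939(1 − 0.53)] ≈ 2.7092
Items = 2.7092 × 14 ≈ 37.93 → 38

38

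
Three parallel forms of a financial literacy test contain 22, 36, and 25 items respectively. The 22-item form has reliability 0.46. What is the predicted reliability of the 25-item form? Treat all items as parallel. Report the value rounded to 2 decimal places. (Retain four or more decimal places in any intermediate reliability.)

0.49

Only the ratio of lengths matters: n = 25/22 = 1.1364
r_{25} = n·r / (1 + (n − 1)·r) = 0.5227 / 1.0627 ≈ 0.4919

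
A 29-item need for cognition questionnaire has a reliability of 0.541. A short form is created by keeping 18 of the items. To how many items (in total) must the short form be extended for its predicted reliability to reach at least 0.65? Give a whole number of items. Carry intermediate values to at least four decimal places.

46

First, r for the 18-item form: n = 18/29 = 0.6207, so r_18 = 0.6207·0.541/(1 + (0.6207 − 1)·0.541) = 0.4225
Then solve for n' with r_old = 0.4225, r_target = 0.65: n' = 0.65(1 − 0.4225)/[0.4225(1 − 0.65)] = 2.5385
Items = 2.5385 × 18 ≈ 45.69 → 46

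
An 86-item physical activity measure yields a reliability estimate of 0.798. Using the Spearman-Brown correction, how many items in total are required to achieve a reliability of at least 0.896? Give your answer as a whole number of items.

n = 0.896(1 − 0.798) / [0.798(1 − 0.896)]
  = 0.180992 / 0.082992 = 2.1808
2.1808 × 86 = 187.55 → 188 items

188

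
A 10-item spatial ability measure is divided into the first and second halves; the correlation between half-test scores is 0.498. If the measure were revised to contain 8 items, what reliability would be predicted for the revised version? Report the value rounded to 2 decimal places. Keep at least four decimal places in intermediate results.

Full-test reliability from the split-half r: r_full = 2(0.498)/(1 + 0.498) = 0.6649
Length factor from 10 to 8 items: n = 8/10 = 0.8000
r_new = n·r_full / (1 + (n − 1)·r_full) = 0.5319 / 0.8670 ≈ 0.6135

0.61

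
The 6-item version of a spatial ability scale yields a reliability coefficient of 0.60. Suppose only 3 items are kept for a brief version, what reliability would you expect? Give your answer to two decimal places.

The new length is 3/6 = 0.5 times the old.
r_new = (0.5 × 0.60) / (1 + (0.5 − 1) × 0.60)
     = 0.3000 / 0.7000 = 0.4286

0.43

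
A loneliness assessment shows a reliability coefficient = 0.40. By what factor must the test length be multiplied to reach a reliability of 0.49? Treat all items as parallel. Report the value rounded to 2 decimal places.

1.44

n = 0.49(1 − 0.40) / [0.40(1 − 0.49)]
n = 0.2940 / 0.2040 ≈ 1.4412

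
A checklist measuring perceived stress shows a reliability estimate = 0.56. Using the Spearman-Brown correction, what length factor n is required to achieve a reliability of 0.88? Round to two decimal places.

Spearman-Brown solved for the length factor n:
n = r*(1 − r) / [ r (1 − r*) ]
n = 0.88(1 − 0.56) / [0.56(1 − 0.88)]
  = 0.3872 / 0.0672 = 5.7619

5.76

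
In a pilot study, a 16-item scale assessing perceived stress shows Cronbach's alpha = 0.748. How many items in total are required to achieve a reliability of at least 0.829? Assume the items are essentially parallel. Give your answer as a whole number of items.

Spearman-Brown solved for the length factor n:
n = r*(1 − r) / [ r (1 − r*) ]
n = 0.829(1 − 0.748) / [0.748(1 − 0.829)]
  = 0.208908 / 0.127908 = 1.6333
1.6333 × 16 = 26.13 → 27 items

27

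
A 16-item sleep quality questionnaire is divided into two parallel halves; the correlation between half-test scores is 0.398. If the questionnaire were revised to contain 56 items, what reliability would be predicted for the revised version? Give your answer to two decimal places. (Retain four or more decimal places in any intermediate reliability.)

0.82

Spearman-Brown correction (n = 2): r_full = 2·0.398/(1 + 0.398) = 0.5694
Length factor from 16 to 56 items: n = 56/16 = 3.5000
r_new = n·r_full / (1 + (n − 1)·r_full) = 1.9929 / 2.4235 ≈ 0.8223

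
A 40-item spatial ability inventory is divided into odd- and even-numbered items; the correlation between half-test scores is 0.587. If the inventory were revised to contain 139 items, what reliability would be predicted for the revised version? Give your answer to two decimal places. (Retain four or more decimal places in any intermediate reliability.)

0.91

Spearman-Brown correction (n = 2): r_full = 2·0.587/(1 + 0.587) = 0.7398
Length factor from 40 to 139 items: n = 139/40 = 3.4750
r_new = n·r_full / (1 + (n − 1)·r_full) = 2.5708 / 2.8310 ≈ 0.9081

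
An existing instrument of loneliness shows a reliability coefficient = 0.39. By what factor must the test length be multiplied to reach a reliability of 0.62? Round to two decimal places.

n = [0.62 × 0.61] / [0.39 × 0.38]
  = 0.3782 / 0.1482 = 2.5520

2.55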